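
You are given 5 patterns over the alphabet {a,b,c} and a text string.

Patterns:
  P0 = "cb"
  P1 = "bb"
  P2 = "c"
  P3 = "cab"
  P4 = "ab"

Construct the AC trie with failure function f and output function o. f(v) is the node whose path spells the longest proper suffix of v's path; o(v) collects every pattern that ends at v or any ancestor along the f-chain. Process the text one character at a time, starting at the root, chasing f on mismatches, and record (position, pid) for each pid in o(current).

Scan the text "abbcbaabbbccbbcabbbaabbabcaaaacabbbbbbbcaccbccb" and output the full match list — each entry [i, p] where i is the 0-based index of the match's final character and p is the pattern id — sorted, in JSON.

Build:
Trie nodes:
  n0 'ε': a→7 b→3 c→1
  n1 'c': a→5 b→2  [P2 ends]
  n2 'cb': ·  [P0 ends]
  n3 'b': b→4
  n4 'bb': ·  [P1 ends]
  n5 'ca': b→6
  n6 'cab': ·  [P3 ends]
  n7 'a': b→8
  n8 'ab': ·  [P4 ends]

BFS fail/out derivation:
  fail(1) 'c': from fail(0)=0 chase 'c': 0 ⇒ 0;  out={2}∪out(0)={2}
  fail(3) 'b': from fail(0)=0 chase 'b': 0 ⇒ 0;  out=∅∪out(0)=∅
  fail(7) 'a': from fail(0)=0 chase 'a': 0 ⇒ 0;  out=∅∪out(0)=∅
  fail(2) 'cb': from fail(1)=0 chase 'b': 0 ⇒ 3;  out={0}∪out(3)={0}
  fail(4) 'bb': from fail(3)=0 chase 'b': 0 ⇒ 3;  out={1}∪out(3)={1}
  fail(5) 'ca': from fail(1)=0 chase 'a': 0 ⇒ 7;  out=∅∪out(7)=∅
  fail(8) 'ab': from fail(7)=0 chase 'b': 0 ⇒ 3;  out={4}∪out(3)={4}
  fail(6) 'cab': from fail(5)=7 chase 'b': 7 ⇒ 8;  out={3}∪out(8)={3,4}

Scan:
[0] read 'a'  n0⇒n7
[1] read 'b'  n7⇒n8  → match P4@[0:1]
[2] read 'b'  n8⇒n4 ·f  → match P1@[1:2]
[3] read 'c'  n4⇒n1 ·f  → match P2@[3:3]
[4] read 'b'  n1⇒n2  → match P0@[3:4]
[5] read 'a'  n2⇒n7 ·f
[6] read 'a'  n7⇒n7 ·f
[7] read 'b'  n7⇒n8  → match P4@[6:7]
[8] read 'b'  n8⇒n4 ·f  → match P1@[7:8]
[9] read 'b'  n4⇒n4 ·f  → match P1@[8:9]
[10] read 'c'  n4⇒n1 ·f  → match P2@[10:10]
[11] read 'c'  n1⇒n1 ·f  → match P2@[11:11]
[12] read 'b'  n1⇒n2  → match P0@[11:12]
[13] read 'b'  n2⇒n4 ·f  → match P1@[12:13]
[14] read 'c'  n4⇒n1 ·f  → match P2@[14:14]
[15] read 'a'  n1⇒n5
[16] read 'b'  n5⇒n6  → match P3@[14:16],P4@[15:16]
[17] read 'b'  n6⇒n4 ·f  → match P1@[16:17]
[18] read 'b'  n4⇒n4 ·f  → match P1@[17:18]
[19] read 'a'  n4⇒n7 ·f
[20] read 'a'  n7⇒n7 ·f
[21] read 'b'  n7⇒n8  → match P4@[20:21]
[22] read 'b'  n8⇒n4 ·f  → match P1@[21:22]
[23] read 'a'  n4⇒n7 ·f
[24] read 'b'  n7⇒n8  → match P4@[23:24]
[25] read 'c'  n8⇒n1 ·f  → match P2@[25:25]
[26] read 'a'  n1⇒n5
[27] read 'a'  n5⇒n7 ·f
[28] read 'a'  n7⇒n7 ·f
[29] read 'a'  n7⇒n7 ·f
[30] read 'c'  n7⇒n1 ·f  → match P2@[30:30]
[31] read 'a'  n1⇒n5
[32] read 'b'  n5⇒n6  → match P3@[30:32],P4@[31:32]
[33] read 'b'  n6⇒n4 ·f  → match P1@[32:33]
[34] read 'b'  n4⇒n4 ·f  → match P1@[33:34]
[35] read 'b'  n4⇒n4 ·f  → match P1@[34:35]
[36] read 'b'  n4⇒n4 ·f  → match P1@[35:36]
[37] read 'b'  n4⇒n4 ·f  → match P1@[36:37]
[38] read 'b'  n4⇒n4 ·f  → match P1@[37:38]
[39] read 'c'  n4⇒n1 ·f  → match P2@[39:39]
[40] read 'a'  n1⇒n5
[41] read 'c'  n5⇒n1 ·f  → match P2@[41:41]
[42] read 'c'  n1⇒n1 ·f  → match P2@[42:42]
[43] read 'b'  n1⇒n2  → match P0@[42:43]
[44] read 'c'  n2⇒n1 ·f  → match P2@[44:44]
[45] read 'c'  n1⇒n1 ·f  → match P2@[45:45]
[46] read 'b'  n1⇒n2  → match P0@[45:46]

All matches (sorted): [[1,4],[2,1],[3,2],[4,0],[7,4],[8,1],[9,1],[10,2],[11,2],[12,0],[13,1],[14,2],[16,3],[16,4],[17,1],[18,1],[21,4],[22,1],[24,4],[25,2],[30,2],[32,3],[32,4],[33,1],[34,1],[35,1],[36,1],[37,1],[38,1],[39,2],[41,2],[42,2],[43,0],[44,2],[45,2],[46,0]]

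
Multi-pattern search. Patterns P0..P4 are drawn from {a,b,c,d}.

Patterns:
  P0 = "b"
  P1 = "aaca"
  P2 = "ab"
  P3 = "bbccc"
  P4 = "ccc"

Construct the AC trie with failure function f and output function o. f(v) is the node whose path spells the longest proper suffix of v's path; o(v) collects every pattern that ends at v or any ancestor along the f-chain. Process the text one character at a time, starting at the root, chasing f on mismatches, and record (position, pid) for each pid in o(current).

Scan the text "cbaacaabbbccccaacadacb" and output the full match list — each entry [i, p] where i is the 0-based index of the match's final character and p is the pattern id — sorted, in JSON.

Construct AC machine:
Trie nodes:
  n0 'ε': a→2 b→1 c→11
  n1 'b': b→7  [P0 ends]
  n2 'a': a→3 b→6
  n3 'aa': c→4
  n4 'aac': a→5
  n5 'aaca': ·  [P1 ends]
  n6 'ab': ·  [P2 ends]
  n7 'bb': c→8
  n8 'bbc': c→9
  n9 'bbcc': c→10
  n10 'bbccc': ·  [P3 ends]
  n11 'c': c→12
  n12 'cc': c→13
  n13 'ccc': ·  [P4 ends]

Failure links (BFS by depth):
  n1('b'): parent n0 fail=0; on 'b' 0 → fail=0;  out {0}∪∅={0}
  n2('a'): parent n0 fail=0; on 'a' 0 → fail=0;  out ∅∪∅=∅
  n11('c'): parent n0 fail=0; on 'c' 0 → fail=0;  out ∅∪∅=∅
  n3('aa'): parent n2 fail=0; on 'a' 0 → fail=2;  out ∅∪∅=∅
  n6('ab'): parent n2 fail=0; on 'b' 0 → fail=1;  out {2}∪{0}={0,2}
  n7('bb'): parent n1 fail=0; on 'b' 0 → fail=1;  out ∅∪{0}={0}
  n12('cc'): parent n11 fail=0; on 'c' 0 → fail=11;  out ∅∪∅=∅
  n4('aac'): parent n3 fail=2; on 'c' 2→0 → fail=11;  out ∅∪∅=∅
  n8('bbc'): parent n7 fail=1; on 'c' 1→0 → fail=11;  out ∅∪∅=∅
  n13('ccc'): parent n12 fail=11; on 'c' 11 → fail=12;  out {4}∪∅={4}
  n5('aaca'): parent n4 fail=11; on 'a' 11→0 → fail=2;  out {1}∪∅={1}
  n9('bbcc'): parent n8 fail=11; on 'c' 11 → fail=12;  out ∅∪∅=∅
  n10('bbccc'): parent n9 fail=12; on 'c' 12 → fail=13;  out {3}∪{4}={3,4}

Text stream:
i=0 'c': node 0→11
i=1 'b': node 11→1 ·f  emit P0@[1:1]
i=2 'a': node 1→2 ·f
i=3 'a': node 2→3
i=4 'c': node 3→4
i=5 'a': node 4→5  emit P1@[2:5]
i=6 'a': node 5→3 ·f
i=7 'b': node 3→6 ·f  emit P0@[7:7],P2@[6:7]
i=8 'b': node 6→7 ·f  emit P0@[8:8]
i=9 'b': node 7→7 ·f  emit P0@[9:9]
i=10 'c': node 7→8
i=11 'c': node 8→9
i=12 'c': node 9→10  emit P3@[8:12],P4@[10:12]
i=13 'c': node 10→13 ·f  emit P4@[11:13]
i=14 'a': node 13→2 ·f
i=15 'a': node 2→3
i=16 'c': node 3→4
i=17 'a': node 4→5  emit P1@[14:17]
i=18 'd': node 5→0 ·f
i=19 'a': node 0→2
i=20 'c': node 2→11 ·f
i=21 'b': node 11→1 ·f  emit P0@[21:21]

Result: [[1,0],[5,1],[7,0],[7,2],[8,0],[9,0],[12,3],[12,4],[13,4],[17,1],[21,0]]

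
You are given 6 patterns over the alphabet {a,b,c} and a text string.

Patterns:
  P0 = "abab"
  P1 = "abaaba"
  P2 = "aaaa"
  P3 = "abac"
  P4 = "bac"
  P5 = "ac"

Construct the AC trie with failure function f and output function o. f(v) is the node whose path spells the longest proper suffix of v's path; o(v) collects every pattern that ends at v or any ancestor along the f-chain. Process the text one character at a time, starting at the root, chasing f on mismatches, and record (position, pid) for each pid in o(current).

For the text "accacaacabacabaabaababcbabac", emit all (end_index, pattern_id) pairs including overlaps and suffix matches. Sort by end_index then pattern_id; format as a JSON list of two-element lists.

Build automaton:
Trie nodes:
  n0 'ε': a→1 b→12
  n1 'a': a→8 b→2 c→15
  n2 'ab': a→3
  n3 'aba': a→5 b→4 c→11
  n4 'abab': ·  [P0 ends]
  n5 'abaa': b→6
  n6 'abaab': a→7
  n7 'abaaba': ·  [P1 ends]
  n8 'aa': a→9
  n9 'aaa': a→10
  n10 'aaaa': ·  [P2 ends]
  n11 'abac': ·  [P3 ends]
  n12 'b': a→13
  n13 'ba': c→14
  n14 'bac': ·  [P4 ends]
  n15 'ac': ·  [P5 ends]

BFS fail/out derivation:
  fail(1) 'a': from fail(0)=0 chase 'a': 0 ⇒ 0;  out=∅∪out(0)=∅
  fail(12) 'b': from fail(0)=0 chase 'b': 0 ⇒ 0;  out=∅∪out(0)=∅
  fail(2) 'ab': from fail(1)=0 chase 'b': 0 ⇒ 12;  out=∅∪out(12)=∅
  fail(8) 'aa': from fail(1)=0 chase 'a': 0 ⇒ 1;  out=∅∪out(1)=∅
  fail(13) 'ba': from fail(12)=0 chase 'a': 0 ⇒ 1;  out=∅∪out(1)=∅
  fail(15) 'ac': from fail(1)=0 chase 'c': 0 ⇒ 0;  out={5}∪out(0)={5}
  fail(3) 'aba': from fail(2)=12 chase 'a': 12 ⇒ 13;  out=∅∪out(13)=∅
  fail(9) 'aaa': from fail(8)=1 chase 'a': 1 ⇒ 8;  out=∅∪out(8)=∅
  fail(14) 'bac': from fail(13)=1 chase 'c': 1 ⇒ 15;  out={4}∪out(15)={4,5}
  fail(4) 'abab': from fail(3)=13 chase 'b': 13→1 ⇒ 2;  out={0}∪out(2)={0}
  fail(5) 'abaa': from fail(3)=13 chase 'a': 13→1 ⇒ 8;  out=∅∪out(8)=∅
  fail(10) 'aaaa': from fail(9)=8 chase 'a': 8 ⇒ 9;  out={2}∪out(9)={2}
  fail(11) 'abac': from fail(3)=13 chase 'c': 13 ⇒ 14;  out={3}∪out(14)={3,4,5}
  fail(6) 'abaab': from fail(5)=8 chase 'b': 8→1 ⇒ 2;  out=∅∪out(2)=∅
  fail(7) 'abaaba': from fail(6)=2 chase 'a': 2 ⇒ 3;  out={1}∪out(3)={1}

Text stream:
i=0 'a': node 0→1
i=1 'c': node 1→15  emit P5@[0:1]
i=2 'c': node 15→0 (fail-walked)
i=3 'a': node 0→1
i=4 'c': node 1→15  emit P5@[3:4]
i=5 'a': node 15→1 (fail-walked)
i=6 'a': node 1→8
i=7 'c': node 8→15 (fail-walked)  emit P5@[6:7]
i=8 'a': node 15→1 (fail-walked)
i=9 'b': node 1→2
i=10 'a': node 2→3
i=11 'c': node 3→11  emit P3@[8:11],P4@[9:11],P5@[10:11]
i=12 'a': node 11→1 (fail-walked)
i=13 'b': node 1→2
i=14 'a': node 2→3
i=15 'a': node 3→5
i=16 'b': node 5→6
i=17 'a': node 6→7  emit P1@[12:17]
i=18 'a': node 7→5 (fail-walked)
i=19 'b': node 5→6
i=20 'a': node 6→7  emit P1@[15:20]
i=21 'b': node 7→4 (fail-walked)  emit P0@[18:21]
i=22 'c': node 4→0 (fail-walked)
i=23 'b': node 0→12
i=24 'a': node 12→13
i=25 'b': node 13→2 (fail-walked)
i=26 'a': node 2→3
i=27 'c': node 3→11  emit P3@[24:27],P4@[25:27],P5@[26:27]

Matches: [[1,5],[4,5],[7,5],[11,3],[11,4],[11,5],[17,1],[20,1],[21,0],[27,3],[27,4],[27,5]]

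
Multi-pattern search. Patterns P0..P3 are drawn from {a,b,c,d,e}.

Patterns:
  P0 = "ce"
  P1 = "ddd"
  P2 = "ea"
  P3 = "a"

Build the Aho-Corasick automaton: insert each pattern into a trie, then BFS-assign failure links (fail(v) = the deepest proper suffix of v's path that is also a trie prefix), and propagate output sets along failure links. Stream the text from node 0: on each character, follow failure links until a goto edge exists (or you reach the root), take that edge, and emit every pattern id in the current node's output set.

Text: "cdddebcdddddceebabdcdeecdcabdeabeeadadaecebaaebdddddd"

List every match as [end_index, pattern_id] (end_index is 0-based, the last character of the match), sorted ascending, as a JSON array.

Build:
Trie (insert patterns):
  n0 'ε': a→8 c→1 d→3 e→6
  n1 'c': e→2
  n2 'ce': ·  ←P0
  n3 'd': d→4
  n4 'dd': d→5
  n5 'ddd': ·  ←P1
  n6 'e': a→7
  n7 'ea': ·  ←P2
  n8 'a': ·  ←P3

BFS fail/out derivation:
  n1('c'): parent n0 fail=0; on 'c' 0 → fail=0;  out ∅∪∅=∅
  n3('d'): parent n0 fail=0; on 'd' 0 → fail=0;  out ∅∪∅=∅
  n6('e'): parent n0 fail=0; on 'e' 0 → fail=0;  out ∅∪∅=∅
  n8('a'): parent n0 fail=0; on 'a' 0 → fail=0;  out {3}∪∅={3}
  n2('ce'): parent n1 fail=0; on 'e' 0 → fail=6;  out {0}∪∅={0}
  n4('dd'): parent n3 fail=0; on 'd' 0 → fail=3;  out ∅∪∅=∅
  n7('ea'): parent n6 fail=0; on 'a' 0 → fail=8;  out {2}∪{3}={2,3}
  n5('ddd'): parent n4 fail=3; on 'd' 3 → fail=4;  out {1}∪∅={1}

Text stream:
i=0 'c': node 0→1
i=1 'd': node 1→3 ·f
i=2 'd': node 3→4
i=3 'd': node 4→5  ** P1@[1:3]
i=4 'e': node 5→6 ·f
i=5 'b': node 6→0 ·f
i=6 'c': node 0→1
i=7 'd': node 1→3 ·f
i=8 'd': node 3→4
i=9 'd': node 4→5  ** P1@[7:9]
i=10 'd': node 5→5 ·f  ** P1@[8:10]
i=11 'd': node 5→5 ·f  ** P1@[9:11]
i=12 'c': node 5→1 ·f
i=13 'e': node 1→2  ** P0@[12:13]
i=14 'e': node 2→6 ·f
i=15 'b': node 6→0 ·f
i=16 'a': node 0→8  ** P3@[16:16]
i=17 'b': node 8→0 ·f
i=18 'd': node 0→3
i=19 'c': node 3→1 ·f
i=20 'd': node 1→3 ·f
i=21 'e': node 3→6 ·f
i=22 'e': node 6→6 ·f
i=23 'c': node 6→1 ·f
i=24 'd': node 1→3 ·f
i=25 'c': node 3→1 ·f
i=26 'a': node 1→8 ·f  ** P3@[26:26]
i=27 'b': node 8→0 ·f
i=28 'd': node 0→3
i=29 'e': node 3→6 ·f
i=30 'a': node 6→7  ** P2@[29:30],P3@[30:30]
i=31 'b': node 7→0 ·f
i=32 'e': node 0→6
i=33 'e': node 6→6 ·f
i=34 'a': node 6→7  ** P2@[33:34],P3@[34:34]
i=35 'd': node 7→3 ·f
i=36 'a': node 3→8 ·f  ** P3@[36:36]
i=37 'd': node 8→3 ·f
i=38 'a': node 3→8 ·f  ** P3@[38:38]
i=39 'e': node 8→6 ·f
i=40 'c': node 6→1 ·f
i=41 'e': node 1→2  ** P0@[40:41]
i=42 'b': node 2→0 ·f
i=43 'a': node 0→8  ** P3@[43:43]
i=44 'a': node 8→8 ·f  ** P3@[44:44]
i=45 'e': node 8→6 ·f
i=46 'b': node 6→0 ·f
i=47 'd': node 0→3
i=48 'd': node 3→4
i=49 'd': node 4→5  ** P1@[47:49]
i=50 'd': node 5→5 ·f  ** P1@[48:50]
i=51 'd': node 5→5 ·f  ** P1@[49:51]
i=52 'd': node 5→5 ·f  ** P1@[50:52]

All matches (sorted): [[3,1],[9,1],[10,1],[11,1],[13,0],[16,3],[26,3],[30,2],[30,3],[34,2],[34,3],[36,3],[38,3],[41,0],[43,3],[44,3],[49,1],[50,1],[51,1],[52,1]]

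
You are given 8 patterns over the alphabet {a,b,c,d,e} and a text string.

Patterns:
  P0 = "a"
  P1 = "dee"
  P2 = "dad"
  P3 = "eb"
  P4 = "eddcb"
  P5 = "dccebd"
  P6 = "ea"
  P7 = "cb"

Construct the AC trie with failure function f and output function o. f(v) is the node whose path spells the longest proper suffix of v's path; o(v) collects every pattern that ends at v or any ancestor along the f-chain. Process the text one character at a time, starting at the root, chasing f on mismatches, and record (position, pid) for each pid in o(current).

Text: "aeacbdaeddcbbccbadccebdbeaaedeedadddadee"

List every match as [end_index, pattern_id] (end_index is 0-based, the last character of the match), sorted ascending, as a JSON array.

Construct AC machine:
Trie nodes:
  n0 'ε': a→1 c→19 d→2 e→7
  n1 'a': ·  [P0 ends]
  n2 'd': a→5 c→13 e→3
  n3 'de': e→4
  n4 'dee': ·  [P1 ends]
  n5 'da': d→6
  n6 'dad': ·  [P2 ends]
  n7 'e': a→18 b→8 d→9
  n8 'eb': ·  [P3 ends]
  n9 'ed': d→10
  n10 'edd': c→11
  n11 'eddc': b→12
  n12 'eddcb': ·  [P4 ends]
  n13 'dc': c→14
  n14 'dcc': e→15
  n15 'dcce': b→16
  n16 'dcceb': d→17
  n17 'dccebd': ·  [P5 ends]
  n18 'ea': ·  [P6 ends]
  n19 'c': b→20
  n20 'cb': ·  [P7 ends]

Failure links (BFS by depth):
  fail(1) 'a': from fail(0)=0 chase 'a': 0 ⇒ 0;  out={0}∪out(0)={0}
  fail(2) 'd': from fail(0)=0 chase 'd': 0 ⇒ 0;  out=∅∪out(0)=∅
  fail(7) 'e': from fail(0)=0 chase 'e': 0 ⇒ 0;  out=∅∪out(0)=∅
  fail(19) 'c': from fail(0)=0 chase 'c': 0 ⇒ 0;  out=∅∪out(0)=∅
  fail(3) 'de': from fail(2)=0 chase 'e': 0 ⇒ 7;  out=∅∪out(7)=∅
  fail(5) 'da': from fail(2)=0 chase 'a': 0 ⇒ 1;  out=∅∪out(1)={0}
  fail(8) 'eb': from fail(7)=0 chase 'b': 0 ⇒ 0;  out={3}∪out(0)={3}
  fail(9) 'ed': from fail(7)=0 chase 'd': 0 ⇒ 2;  out=∅∪out(2)=∅
  fail(13) 'dc': from fail(2)=0 chase 'c': 0 ⇒ 19;  out=∅∪out(19)=∅
  fail(18) 'ea': from fail(7)=0 chase 'a': 0 ⇒ 1;  out={6}∪out(1)={0,6}
  fail(20) 'cb': from fail(19)=0 chase 'b': 0 ⇒ 0;  out={7}∪out(0)={7}
  fail(4) 'dee': from fail(3)=7 chase 'e': 7→0 ⇒ 7;  out={1}∪out(7)={1}
  fail(6) 'dad': from fail(5)=1 chase 'd': 1→0 ⇒ 2;  out={2}∪out(2)={2}
  fail(10) 'edd': from fail(9)=2 chase 'd': 2→0 ⇒ 2;  out=∅∪out(2)=∅
  fail(14) 'dcc': from fail(13)=19 chase 'c': 19→0 ⇒ 19;  out=∅∪out(19)=∅
  fail(11) 'eddc': from fail(10)=2 chase 'c': 2 ⇒ 13;  out=∅∪out(13)=∅
  fail(15) 'dcce': from fail(14)=19 chase 'e': 19→0 ⇒ 7;  out=∅∪out(7)=∅
  fail(12) 'eddcb': from fail(11)=13 chase 'b': 13→19 ⇒ 20;  out={4}∪out(20)={4,7}
  fail(16) 'dcceb': from fail(15)=7 chase 'b': 7 ⇒ 8;  out=∅∪out(8)={3}
  fail(17) 'dccebd': from fail(16)=8 chase 'd': 8→0 ⇒ 2;  out={5}∪out(2)={5}

Text stream:
[0] read 'a'  n0⇒n1  ** P0@[0:0]
[1] read 'e'  n1⇒n7 (via fail)
[2] read 'a'  n7⇒n18  ** P0@[2:2],P6@[1:2]
[3] read 'c'  n18⇒n19 (via fail)
[4] read 'b'  n19⇒n20  ** P7@[3:4]
[5] read 'd'  n20⇒n2 (via fail)
[6] read 'a'  n2⇒n5  ** P0@[6:6]
[7] read 'e'  n5⇒n7 (via fail)
[8] read 'd'  n7⇒n9
[9] read 'd'  n9⇒n10
[10] read 'c'  n10⇒n11
[11] read 'b'  n11⇒n12  ** P4@[7:11],P7@[10:11]
[12] read 'b'  n12⇒n0 (via fail)
[13] read 'c'  n0⇒n19
[14] read 'c'  n19⇒n19 (via fail)
[15] read 'b'  n19⇒n20  ** P7@[14:15]
[16] read 'a'  n20⇒n1 (via fail)  ** P0@[16:16]
[17] read 'd'  n1⇒n2 (via fail)
[18] read 'c'  n2⇒n13
[19] read 'c'  n13⇒n14
[20] read 'e'  n14⇒n15
[21] read 'b'  n15⇒n16  ** P3@[20:21]
[22] read 'd'  n16⇒n17  ** P5@[17:22]
[23] read 'b'  n17⇒n0 (via fail)
[24] read 'e'  n0⇒n7
[25] read 'a'  n7⇒n18  ** P0@[25:25],P6@[24:25]
[26] read 'a'  n18⇒n1 (via fail)  ** P0@[26:26]
[27] read 'e'  n1⇒n7 (via fail)
[28] read 'd'  n7⇒n9
[29] read 'e'  n9⇒n3 (via fail)
[30] read 'e'  n3⇒n4  ** P1@[28:30]
[31] read 'd'  n4⇒n9 (via fail)
[32] read 'a'  n9⇒n5 (via fail)  ** P0@[32:32]
[33] read 'd'  n5⇒n6  ** P2@[31:33]
[34] read 'd'  n6⇒n2 (via fail)
[35] read 'd'  n2⇒n2 (via fail)
[36] read 'a'  n2⇒n5  ** P0@[36:36]
[37] read 'd'  n5⇒n6  ** P2@[35:37]
[38] read 'e'  n6⇒n3 (via fail)
[39] read 'e'  n3⇒n4  ** P1@[37:39]

Matches: [[0,0],[2,0],[2,6],[4,7],[6,0],[11,4],[11,7],[15,7],[16,0],[21,3],[22,5],[25,0],[25,6],[26,0],[30,1],[32,0],[33,2],[36,0],[37,2],[39,1]]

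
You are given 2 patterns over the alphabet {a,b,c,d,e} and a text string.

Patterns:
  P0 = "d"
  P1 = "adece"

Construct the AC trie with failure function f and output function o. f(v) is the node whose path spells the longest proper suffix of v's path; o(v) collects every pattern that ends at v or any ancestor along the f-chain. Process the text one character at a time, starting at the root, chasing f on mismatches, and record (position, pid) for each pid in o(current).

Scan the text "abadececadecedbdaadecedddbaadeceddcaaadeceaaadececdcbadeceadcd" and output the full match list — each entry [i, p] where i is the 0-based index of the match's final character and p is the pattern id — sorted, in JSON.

Build automaton:
Trie (insert patterns):
  n0 'ε': a→2 d→1
  n1 'd': ·  [P0 ends]
  n2 'a': d→3
  n3 'ad': e→4
  n4 'ade': c→5
  n5 'adec': e→6
  n6 'adece': ·  [P1 ends]

Failure links (BFS by depth):
  fail(1) 'd': from fail(0)=0 chase 'd': 0 ⇒ 0;  out={0}∪out(0)={0}
  fail(2) 'a': from fail(0)=0 chase 'a': 0 ⇒ 0;  out=∅∪out(0)=∅
  fail(3) 'ad': from fail(2)=0 chase 'd': 0 ⇒ 1;  out=∅∪out(1)={0}
  fail(4) 'ade': from fail(3)=1 chase 'e': 1→0 ⇒ 0;  out=∅∪out(0)=∅
  fail(5) 'adec': from fail(4)=0 chase 'c': 0 ⇒ 0;  out=∅∪out(0)=∅
  fail(6) 'adece': from fail(5)=0 chase 'e': 0 ⇒ 0;  out={1}∪out(0)={1}

Text stream:
pos 0 'a': at 2
pos 1 'b': at 0 (via fail)
pos 2 'a': at 2
pos 3 'd': at 3  → match P0@[3:3]
pos 4 'e': at 4
pos 5 'c': at 5
pos 6 'e': at 6  → match P1@[2:6]
pos 7 'c': at 0 (via fail)
pos 8 'a': at 2
pos 9 'd': at 3  → match P0@[9:9]
pos 10 'e': at 4
pos 11 'c': at 5
pos 12 'e': at 6  → match P1@[8:12]
pos 13 'd': at 1 (via fail)  → match P0@[13:13]
pos 14 'b': at 0 (via fail)
pos 15 'd': at 1  → match P0@[15:15]
pos 16 'a': at 2 (via fail)
pos 17 'a': at 2 (via fail)
pos 18 'd': at 3  → match P0@[18:18]
pos 19 'e': at 4
pos 20 'c': at 5
pos 21 'e': at 6  → match P1@[17:21]
pos 22 'd': at 1 (via fail)  → match P0@[22:22]
pos 23 'd': at 1 (via fail)  → match P0@[23:23]
pos 24 'd': at 1 (via fail)  → match P0@[24:24]
pos 25 'b': at 0 (via fail)
pos 26 'a': at 2
pos 27 'a': at 2 (via fail)
pos 28 'd': at 3  → match P0@[28:28]
pos 29 'e': at 4
pos 30 'c': at 5
pos 31 'e': at 6  → match P1@[27:31]
pos 32 'd': at 1 (via fail)  → match P0@[32:32]
pos 33 'd': at 1 (via fail)  → match P0@[33:33]
pos 34 'c': at 0 (via fail)
pos 35 'a': at 2
pos 36 'a': at 2 (via fail)
pos 37 'a': at 2 (via fail)
pos 38 'd': at 3  → match P0@[38:38]
pos 39 'e': at 4
pos 40 'c': at 5
pos 41 'e': at 6  → match P1@[37:41]
pos 42 'a': at 2 (via fail)
pos 43 'a': at 2 (via fail)
pos 44 'a': at 2 (via fail)
pos 45 'd': at 3  → match P0@[45:45]
pos 46 'e': at 4
pos 47 'c': at 5
pos 48 'e': at 6  → match P1@[44:48]
pos 49 'c': at 0 (via fail)
pos 50 'd': at 1  → match P0@[50:50]
pos 51 'c': at 0 (via fail)
pos 52 'b': at 0
pos 53 'a': at 2
pos 54 'd': at 3  → match P0@[54:54]
pos 55 'e': at 4
pos 56 'c': at 5
pos 57 'e': at 6  → match P1@[53:57]
pos 58 'a': at 2 (via fail)
pos 59 'd': at 3  → match P0@[59:59]
pos 60 'c': at 0 (via fail)
pos 61 'd': at 1  → match P0@[61:61]

All matches (sorted): [[3,0],[6,1],[9,0],[12,1],[13,0],[15,0],[18,0],[21,1],[22,0],[23,0],[24,0],[28,0],[31,1],[32,0],[33,0],[38,0],[41,1],[45,0],[48,1],[50,0],[54,0],[57,1],[59,0],[61,0]]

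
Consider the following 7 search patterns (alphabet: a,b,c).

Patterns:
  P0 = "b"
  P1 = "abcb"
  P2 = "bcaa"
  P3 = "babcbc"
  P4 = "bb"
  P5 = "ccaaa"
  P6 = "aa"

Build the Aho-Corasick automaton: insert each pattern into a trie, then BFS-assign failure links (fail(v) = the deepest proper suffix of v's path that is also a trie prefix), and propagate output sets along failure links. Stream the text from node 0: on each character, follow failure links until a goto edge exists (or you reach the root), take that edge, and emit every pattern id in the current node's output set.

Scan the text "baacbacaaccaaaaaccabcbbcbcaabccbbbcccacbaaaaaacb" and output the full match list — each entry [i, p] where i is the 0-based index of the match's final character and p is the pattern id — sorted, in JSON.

Build:
Trie nodes:
  0='ε' goto a→2 b→1 c→15
  1='b' goto a→9 b→14 c→6  ←P0
  2='a' goto a→20 b→3
  3='ab' goto c→4
  4='abc' goto b→5
  5='abcb' goto ·  ←P1
  6='bc' goto a→7
  7='bca' goto a→8
  8='bcaa' goto ·  ←P2
  9='ba' goto b→10
  10='bab' goto c→11
  11='babc' goto b→12
  12='babcb' goto c→13
  13='babcbc' goto ·  ←P3
  14='bb' goto ·  ←P4
  15='c' goto c→16
  16='cc' goto a→17
  17='cca' goto a→18
  18='ccaa' goto a→19
  19='ccaaa' goto ·  ←P5
  20='aa' goto ·  ←P6

Failure links (BFS by depth):
  fail(1) 'b': from fail(0)=0 chase 'b': 0 ⇒ 0;  out={0}∪out(0)={0}
  fail(2) 'a': from fail(0)=0 chase 'a': 0 ⇒ 0;  out=∅∪out(0)=∅
  fail(15) 'c': from fail(0)=0 chase 'c': 0 ⇒ 0;  out=∅∪out(0)=∅
  fail(3) 'ab': from fail(2)=0 chase 'b': 0 ⇒ 1;  out=∅∪out(1)={0}
  fail(6) 'bc': from fail(1)=0 chase 'c': 0 ⇒ 15;  out=∅∪out(15)=∅
  fail(9) 'ba': from fail(1)=0 chase 'a': 0 ⇒ 2;  out=∅∪out(2)=∅
  fail(14) 'bb': from fail(1)=0 chase 'b': 0 ⇒ 1;  out={4}∪out(1)={0,4}
  fail(16) 'cc': from fail(15)=0 chase 'c': 0 ⇒ 15;  out=∅∪out(15)=∅
  fail(20) 'aa': from fail(2)=0 chase 'a': 0 ⇒ 2;  out={6}∪out(2)={6}
  fail(4) 'abc': from fail(3)=1 chase 'c': 1 ⇒ 6;  out=∅∪out(6)=∅
  fail(7) 'bca': from fail(6)=15 chase 'a': 15→0 ⇒ 2;  out=∅∪out(2)=∅
  fail(10) 'bab': from fail(9)=2 chase 'b': 2 ⇒ 3;  out=∅∪out(3)={0}
  fail(17) 'cca': from fail(16)=15 chase 'a': 15→0 ⇒ 2;  out=∅∪out(2)=∅
  fail(5) 'abcb': from fail(4)=6 chase 'b': 6→15→0 ⇒ 1;  out={1}∪out(1)={0,1}
  fail(8) 'bcaa': from fail(7)=2 chase 'a': 2 ⇒ 20;  out={2}∪out(20)={2,6}
  fail(11) 'babc': from fail(10)=3 chase 'c': 3 ⇒ 4;  out=∅∪out(4)=∅
  fail(18) 'ccaa': from fail(17)=2 chase 'a': 2 ⇒ 20;  out=∅∪out(20)={6}
  fail(12) 'babcb': from fail(11)=4 chase 'b': 4 ⇒ 5;  out=∅∪out(5)={0,1}
  fail(19) 'ccaaa': from fail(18)=20 chase 'a': 20→2 ⇒ 20;  out={5}∪out(20)={5,6}
  fail(13) 'babcbc': from fail(12)=5 chase 'c': 5→1 ⇒ 6;  out={3}∪out(6)={3}

Text stream:
i=0 'b': node 0→1  emit P0@[0:0]
i=1 'a': node 1→9
i=2 'a': node 9→20 (via fail)  emit P6@[1:2]
i=3 'c': node 20→15 (via fail)
i=4 'b': node 15→1 (via fail)  emit P0@[4:4]
i=5 'a': node 1→9
i=6 'c': node 9→15 (via fail)
i=7 'a': node 15→2 (via fail)
i=8 'a': node 2→20  emit P6@[7:8]
i=9 'c': node 20→15 (via fail)
i=10 'c': node 15→16
i=11 'a': node 16→17
i=12 'a': node 17→18  emit P6@[11:12]
i=13 'a': node 18→19  emit P5@[9:13],P6@[12:13]
i=14 'a': node 19→20 (via fail)  emit P6@[13:14]
i=15 'a': node 20→20 (via fail)  emit P6@[14:15]
i=16 'c': node 20→15 (via fail)
i=17 'c': node 15→16
i=18 'a': node 16→17
i=19 'b': node 17→3 (via fail)  emit P0@[19:19]
i=20 'c': node 3→4
i=21 'b': node 4→5  emit P0@[21:21],P1@[18:21]
i=22 'b': node 5→14 (via fail)  emit P0@[22:22],P4@[21:22]
i=23 'c': node 14→6 (via fail)
i=24 'b': node 6→1 (via fail)  emit P0@[24:24]
i=25 'c': node 1→6
i=26 'a': node 6→7
i=27 'a': node 7→8  emit P2@[24:27],P6@[26:27]
i=28 'b': node 8→3 (via fail)  emit P0@[28:28]
i=29 'c': node 3→4
i=30 'c': node 4→16 (via fail)
i=31 'b': node 16→1 (via fail)  emit P0@[31:31]
i=32 'b': node 1→14  emit P0@[32:32],P4@[31:32]
i=33 'b': node 14→14 (via fail)  emit P0@[33:33],P4@[32:33]
i=34 'c': node 14→6 (via fail)
i=35 'c': node 6→16 (via fail)
i=36 'c': node 16→16 (via fail)
i=37 'a': node 16→17
i=38 'c': node 17→15 (via fail)
i=39 'b': node 15→1 (via fail)  emit P0@[39:39]
i=40 'a': node 1→9
i=41 'a': node 9→20 (via fail)  emit P6@[40:41]
i=42 'a': node 20→20 (via fail)  emit P6@[41:42]
i=43 'a': node 20→20 (via fail)  emit P6@[42:43]
i=44 'a': node 20→20 (via fail)  emit P6@[43:44]
i=45 'a': node 20→20 (via fail)  emit P6@[44:45]
i=46 'c': node 20→15 (via fail)
i=47 'b': node 15→1 (via fail)  emit P0@[47:47]

Result: [[0,0],[2,6],[4,0],[8,6],[12,6],[13,5],[13,6],[14,6],[15,6],[19,0],[21,0],[21,1],[22,0],[22,4],[24,0],[27,2],[27,6],[28,0],[31,0],[32,0],[32,4],[33,0],[33,4],[39,0],[41,6],[42,6],[43,6],[44,6],[45,6],[47,0]]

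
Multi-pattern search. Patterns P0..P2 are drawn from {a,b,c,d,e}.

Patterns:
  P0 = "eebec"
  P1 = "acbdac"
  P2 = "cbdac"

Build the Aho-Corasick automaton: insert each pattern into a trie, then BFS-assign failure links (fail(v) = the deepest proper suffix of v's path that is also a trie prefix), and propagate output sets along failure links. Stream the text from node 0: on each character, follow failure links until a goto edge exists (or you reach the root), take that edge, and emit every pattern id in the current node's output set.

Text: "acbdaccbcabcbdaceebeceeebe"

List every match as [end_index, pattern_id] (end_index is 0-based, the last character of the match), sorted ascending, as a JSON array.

Build:
Trie (insert patterns):
  0='ε' goto a→6 c→12 e→1
  1='e' goto e→2
  2='ee' goto b→3
  3='eeb' goto e→4
  4='eebe' goto c→5
  5='eebec' goto ·  ←P0
  6='a' goto c→7
  7='ac' goto b→8
  8='acb' goto d→9
  9='acbd' goto a→10
  10='acbda' goto c→11
  11='acbdac' goto ·  ←P1
  12='c' goto b→13
  13='cb' goto d→14
  14='cbd' goto a→15
  15='cbda' goto c→16
  16='cbdac' goto ·  ←P2

BFS fail/out derivation:
  n1('e'): parent n0 fail=0; on 'e' 0 → fail=0;  out ∅∪∅=∅
  n6('a'): parent n0 fail=0; on 'a' 0 → fail=0;  out ∅∪∅=∅
  n12('c'): parent n0 fail=0; on 'c' 0 → fail=0;  out ∅∪∅=∅
  n2('ee'): parent n1 fail=0; on 'e' 0 → fail=1;  out ∅∪∅=∅
  n7('ac'): parent n6 fail=0; on 'c' 0 → fail=12;  out ∅∪∅=∅
  n13('cb'): parent n12 fail=0; on 'b' 0 → fail=0;  out ∅∪∅=∅
  n3('eeb'): parent n2 fail=1; on 'b' 1→0 → fail=0;  out ∅∪∅=∅
  n8('acb'): parent n7 fail=12; on 'b' 12 → fail=13;  out ∅∪∅=∅
  n14('cbd'): parent n13 fail=0; on 'd' 0 → fail=0;  out ∅∪∅=∅
  n4('eebe'): parent n3 fail=0; on 'e' 0 → fail=1;  out ∅∪∅=∅
  n9('acbd'): parent n8 fail=13; on 'd' 13 → fail=14;  out ∅∪∅=∅
  n15('cbda'): parent n14 fail=0; on 'a' 0 → fail=6;  out ∅∪∅=∅
  n5('eebec'): parent n4 fail=1; on 'c' 1→0 → fail=12;  out {0}∪∅={0}
  n10('acbda'): parent n9 fail=14; on 'a' 14 → fail=15;  out ∅∪∅=∅
  n16('cbdac'): parent n15 fail=6; on 'c' 6 → fail=7;  out {2}∪∅={2}
  n11('acbdac'): parent n10 fail=15; on 'c' 15 → fail=16;  out {1}∪{2}={1,2}

Text stream:
[0] read 'a'  n0⇒n6
[1] read 'c'  n6⇒n7
[2] read 'b'  n7⇒n8
[3] read 'd'  n8⇒n9
[4] read 'a'  n9⇒n10
[5] read 'c'  n10⇒n11  ** P1@[0:5],P2@[1:5]
[6] read 'c'  n11⇒n12 (fail-walked)
[7] read 'b'  n12⇒n13
[8] read 'c'  n13⇒n12 (fail-walked)
[9] read 'a'  n12⇒n6 (fail-walked)
[10] read 'b'  n6⇒n0 (fail-walked)
[11] read 'c'  n0⇒n12
[12] read 'b'  n12⇒n13
[13] read 'd'  n13⇒n14
[14] read 'a'  n14⇒n15
[15] read 'c'  n15⇒n16  ** P2@[11:15]
[16] read 'e'  n16⇒n1 (fail-walked)
[17] read 'e'  n1⇒n2
[18] read 'b'  n2⇒n3
[19] read 'e'  n3⇒n4
[20] read 'c'  n4⇒n5  ** P0@[16:20]
[21] read 'e'  n5⇒n1 (fail-walked)
[22] read 'e'  n1⇒n2
[23] read 'e'  n2⇒n2 (fail-walked)
[24] read 'b'  n2⇒n3
[25] read 'e'  n3⇒n4

Matches: [[5,1],[5,2],[15,2],[20,0]]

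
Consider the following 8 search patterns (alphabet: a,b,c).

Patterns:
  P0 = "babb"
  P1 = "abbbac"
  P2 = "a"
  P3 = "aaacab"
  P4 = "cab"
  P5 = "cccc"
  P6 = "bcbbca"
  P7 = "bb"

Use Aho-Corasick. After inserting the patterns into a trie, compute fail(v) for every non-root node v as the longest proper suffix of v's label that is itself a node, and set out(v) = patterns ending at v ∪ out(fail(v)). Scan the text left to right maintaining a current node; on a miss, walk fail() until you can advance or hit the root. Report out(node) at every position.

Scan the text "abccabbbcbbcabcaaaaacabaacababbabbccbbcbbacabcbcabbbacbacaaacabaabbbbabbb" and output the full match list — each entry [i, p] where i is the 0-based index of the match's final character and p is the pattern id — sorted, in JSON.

Build automaton:
Trie nodes:
  0='ε' goto a→5 b→1 c→16
  1='b' goto a→2 b→27 c→22
  2='ba' goto b→3
  3='bab' goto b→4
  4='babb' goto ·  ←P0
  5='a' goto a→11 b→6  ←P2
  6='ab' goto b→7
  7='abb' goto b→8
  8='abbb' goto a→9
  9='abbba' goto c→10
  10='abbbac' goto ·  ←P1
  11='aa' goto a→12
  12='aaa' goto c→13
  13='aaac' goto a→14
  14='aaaca' goto b→15
  15='aaacab' goto ·  ←P3
  16='c' goto a→17 c→19
  17='ca' goto b→18
  18='cab' goto ·  ←P4
  19='cc' goto c→20
  20='ccc' goto c→21
  21='cccc' goto ·  ←P5
  22='bc' goto b→23
  23='bcb' goto b→24
  24='bcbb' goto c→25
  25='bcbbc' goto a→26
  26='bcbbca' goto ·  ←P6
  27='bb' goto ·  ←P7

Failure links (BFS by depth):
  n1('b'): parent n0 fail=0; on 'b' 0 → fail=0;  out ∅∪∅=∅
  n5('a'): parent n0 fail=0; on 'a' 0 → fail=0;  out {2}∪∅={2}
  n16('c'): parent n0 fail=0; on 'c' 0 → fail=0;  out ∅∪∅=∅
  n2('ba'): parent n1 fail=0; on 'a' 0 → fail=5;  out ∅∪{2}={2}
  n6('ab'): parent n5 fail=0; on 'b' 0 → fail=1;  out ∅∪∅=∅
  n11('aa'): parent n5 fail=0; on 'a' 0 → fail=5;  out ∅∪{2}={2}
  n17('ca'): parent n16 fail=0; on 'a' 0 → fail=5;  out ∅∪{2}={2}
  n19('cc'): parent n16 fail=0; on 'c' 0 → fail=16;  out ∅∪∅=∅
  n22('bc'): parent n1 fail=0; on 'c' 0 → fail=16;  out ∅∪∅=∅
  n27('bb'): parent n1 fail=0; on 'b' 0 → fail=1;  out {7}∪∅={7}
  n3('bab'): parent n2 fail=5; on 'b' 5 → fail=6;  out ∅∪∅=∅
  n7('abb'): parent n6 fail=1; on 'b' 1 → fail=27;  out ∅∪{7}={7}
  n12('aaa'): parent n11 fail=5; on 'a' 5 → fail=11;  out ∅∪{2}={2}
  n18('cab'): parent n17 fail=5; on 'b' 5 → fail=6;  out {4}∪∅={4}
  n20('ccc'): parent n19 fail=16; on 'c' 16 → fail=19;  out ∅∪∅=∅
  n23('bcb'): parent n22 fail=16; on 'b' 16→0 → fail=1;  out ∅∪∅=∅
  n4('babb'): parent n3 fail=6; on 'b' 6 → fail=7;  out {0}∪{7}={0,7}
  n8('abbb'): parent n7 fail=27; on 'b' 27→1 → fail=27;  out ∅∪{7}={7}
  n13('aaac'): parent n12 fail=11; on 'c' 11→5→0 → fail=16;  out ∅∪∅=∅
  n21('cccc'): parent n20 fail=19; on 'c' 19 → fail=20;  out {5}∪∅={5}
  n24('bcbb'): parent n23 fail=1; on 'b' 1 → fail=27;  out ∅∪{7}={7}
  n9('abbba'): parent n8 fail=27; on 'a' 27→1 → fail=2;  out ∅∪{2}={2}
  n14('aaaca'): parent n13 fail=16; on 'a' 16 → fail=17;  out ∅∪{2}={2}
  n25('bcbbc'): parent n24 fail=27; on 'c' 27→1 → fail=22;  out ∅∪∅=∅
  n10('abbbac'): parent n9 fail=2; on 'c' 2→5→0 → fail=16;  out {1}∪∅={1}
  n15('aaacab'): parent n14 fail=17; on 'b' 17 → fail=18;  out {3}∪{4}={3,4}
  n26('bcbbca'): parent n25 fail=22; on 'a' 22→16 → fail=17;  out {6}∪{2}={2,6}

Run:
pos 0 'a': at 5  ** P2@[0:0]
pos 1 'b': at 6
pos 2 'c': at 22 ·f
pos 3 'c': at 19 ·f
pos 4 'a': at 17 ·f  ** P2@[4:4]
pos 5 'b': at 18  ** P4@[3:5]
pos 6 'b': at 7 ·f  ** P7@[5:6]
pos 7 'b': at 8  ** P7@[6:7]
pos 8 'c': at 22 ·f
pos 9 'b': at 23
pos 10 'b': at 24  ** P7@[9:10]
pos 11 'c': at 25
pos 12 'a': at 26  ** P2@[12:12],P6@[7:12]
pos 13 'b': at 18 ·f  ** P4@[11:13]
pos 14 'c': at 22 ·f
pos 15 'a': at 17 ·f  ** P2@[15:15]
pos 16 'a': at 11 ·f  ** P2@[16:16]
pos 17 'a': at 12  ** P2@[17:17]
pos 18 'a': at 12 ·f  ** P2@[18:18]
pos 19 'a': at 12 ·f  ** P2@[19:19]
pos 20 'c': at 13
pos 21 'a': at 14  ** P2@[21:21]
pos 22 'b': at 15  ** P3@[17:22],P4@[20:22]
pos 23 'a': at 2 ·f  ** P2@[23:23]
pos 24 'a': at 11 ·f  ** P2@[24:24]
pos 25 'c': at 16 ·f
pos 26 'a': at 17  ** P2@[26:26]
pos 27 'b': at 18  ** P4@[25:27]
pos 28 'a': at 2 ·f  ** P2@[28:28]
pos 29 'b': at 3
pos 30 'b': at 4  ** P0@[27:30],P7@[29:30]
pos 31 'a': at 2 ·f  ** P2@[31:31]
pos 32 'b': at 3
pos 33 'b': at 4  ** P0@[30:33],P7@[32:33]
pos 34 'c': at 22 ·f
pos 35 'c': at 19 ·f
pos 36 'b': at 1 ·f
pos 37 'b': at 27  ** P7@[36:37]
pos 38 'c': at 22 ·f
pos 39 'b': at 23
pos 40 'b': at 24  ** P7@[39:40]
pos 41 'a': at 2 ·f  ** P2@[41:41]
pos 42 'c': at 16 ·f
pos 43 'a': at 17  ** P2@[43:43]
pos 44 'b': at 18  ** P4@[42:44]
pos 45 'c': at 22 ·f
pos 46 'b': at 23
pos 47 'c': at 22 ·f
pos 48 'a': at 17 ·f  ** P2@[48:48]
pos 49 'b': at 18  ** P4@[47:49]
pos 50 'b': at 7 ·f  ** P7@[49:50]
pos 51 'b': at 8  ** P7@[50:51]
pos 52 'a': at 9  ** P2@[52:52]
pos 53 'c': at 10  ** P1@[48:53]
pos 54 'b': at 1 ·f
pos 55 'a': at 2  ** P2@[55:55]
pos 56 'c': at 16 ·f
pos 57 'a': at 17  ** P2@[57:57]
pos 58 'a': at 11 ·f  ** P2@[58:58]
pos 59 'a': at 12  ** P2@[59:59]
pos 60 'c': at 13
pos 61 'a': at 14  ** P2@[61:61]
pos 62 'b': at 15  ** P3@[57:62],P4@[60:62]
pos 63 'a': at 2 ·f  ** P2@[63:63]
pos 64 'a': at 11 ·f  ** P2@[64:64]
pos 65 'b': at 6 ·f
pos 66 'b': at 7  ** P7@[65:66]
pos 67 'b': at 8  ** P7@[66:67]
pos 68 'b': at 27 ·f  ** P7@[67:68]
pos 69 'a': at 2 ·f  ** P2@[69:69]
pos 70 'b': at 3
pos 71 'b': at 4  ** P0@[68:71],P7@[70:71]
pos 72 'b': at 8 ·f  ** P7@[71:72]

All matches (sorted): [[0,2],[4,2],[5,4],[6,7],[7,7],[10,7],[12,2],[12,6],[13,4],[15,2],[16,2],[17,2],[18,2],[19,2],[21,2],[22,3],[22,4],[23,2],[24,2],[26,2],[27,4],[28,2],[30,0],[30,7],[31,2],[33,0],[33,7],[37,7],[40,7],[41,2],[43,2],[44,4],[48,2],[49,4],[50,7],[51,7],[52,2],[53,1],[55,2],[57,2],[58,2],[59,2],[61,2],[62,3],[62,4],[63,2],[64,2],[66,7],[67,7],[68,7],[69,2],[71,0],[71,7],[72,7]]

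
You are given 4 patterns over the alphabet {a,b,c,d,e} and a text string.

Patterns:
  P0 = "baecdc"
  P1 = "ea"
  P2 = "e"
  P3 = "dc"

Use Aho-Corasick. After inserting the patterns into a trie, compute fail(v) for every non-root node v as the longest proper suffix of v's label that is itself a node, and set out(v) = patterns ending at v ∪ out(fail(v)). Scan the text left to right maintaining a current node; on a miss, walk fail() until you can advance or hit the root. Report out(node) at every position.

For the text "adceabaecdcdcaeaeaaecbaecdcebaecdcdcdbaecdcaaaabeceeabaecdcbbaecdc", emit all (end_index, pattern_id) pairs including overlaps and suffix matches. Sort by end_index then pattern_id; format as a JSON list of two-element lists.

Build automaton:
Trie (insert patterns):
  0='ε' goto b→1 d→9 e→7
  1='b' goto a→2
  2='ba' goto e→3
  3='bae' goto c→4
  4='baec' goto d→5
  5='baecd' goto c→6
  6='baecdc' goto ·  ←P0
  7='e' goto a→8  ←P2
  8='ea' goto ·  ←P1
  9='d' goto c→10
  10='dc' goto ·  ←P3

BFS fail/out derivation:
  fail(1) 'b': from fail(0)=0 chase 'b': 0 ⇒ 0;  out=∅∪out(0)=∅
  fail(7) 'e': from fail(0)=0 chase 'e': 0 ⇒ 0;  out={2}∪out(0)={2}
  fail(9) 'd': from fail(0)=0 chase 'd': 0 ⇒ 0;  out=∅∪out(0)=∅
  fail(2) 'ba': from fail(1)=0 chase 'a': 0 ⇒ 0;  out=∅∪out(0)=∅
  fail(8) 'ea': from fail(7)=0 chase 'a': 0 ⇒ 0;  out={1}∪out(0)={1}
  fail(10) 'dc': from fail(9)=0 chase 'c': 0 ⇒ 0;  out={3}∪out(0)={3}
  fail(3) 'bae': from fail(2)=0 chase 'e': 0 ⇒ 7;  out=∅∪out(7)={2}
  fail(4) 'baec': from fail(3)=7 chase 'c': 7→0 ⇒ 0;  out=∅∪out(0)=∅
  fail(5) 'baecd': from fail(4)=0 chase 'd': 0 ⇒ 9;  out=∅∪out(9)=∅
  fail(6) 'baecdc': from fail(5)=9 chase 'c': 9 ⇒ 10;  out={0}∪out(10)={0,3}

Text stream:
pos 0 'a': at 0
pos 1 'd': at 9
pos 2 'c': at 10  ** P3@[1:2]
pos 3 'e': at 7 ·f  ** P2@[3:3]
pos 4 'a': at 8  ** P1@[3:4]
pos 5 'b': at 1 ·f
pos 6 'a': at 2
pos 7 'e': at 3  ** P2@[7:7]
pos 8 'c': at 4
pos 9 'd': at 5
pos 10 'c': at 6  ** P0@[5:10],P3@[9:10]
pos 11 'd': at 9 ·f
pos 12 'c': at 10  ** P3@[11:12]
pos 13 'a': at 0 ·f
pos 14 'e': at 7  ** P2@[14:14]
pos 15 'a': at 8  ** P1@[14:15]
pos 16 'e': at 7 ·f  ** P2@[16:16]
pos 17 'a': at 8  ** P1@[16:17]
pos 18 'a': at 0 ·f
pos 19 'e': at 7  ** P2@[19:19]
pos 20 'c': at 0 ·f
pos 21 'b': at 1
pos 22 'a': at 2
pos 23 'e': at 3  ** P2@[23:23]
pos 24 'c': at 4
pos 25 'd': at 5
pos 26 'c': at 6  ** P0@[21:26],P3@[25:26]
pos 27 'e': at 7 ·f  ** P2@[27:27]
pos 28 'b': at 1 ·f
pos 29 'a': at 2
pos 30 'e': at 3  ** P2@[30:30]
pos 31 'c': at 4
pos 32 'd': at 5
pos 33 'c': at 6  ** P0@[28:33],P3@[32:33]
pos 34 'd': at 9 ·f
pos 35 'c': at 10  ** P3@[34:35]
pos 36 'd': at 9 ·f
pos 37 'b': at 1 ·f
pos 38 'a': at 2
pos 39 'e': at 3  ** P2@[39:39]
pos 40 'c': at 4
pos 41 'd': at 5
pos 42 'c': at 6  ** P0@[37:42],P3@[41:42]
pos 43 'a': at 0 ·f
pos 44 'a': at 0
pos 45 'a': at 0
pos 46 'a': at 0
pos 47 'b': at 1
pos 48 'e': at 7 ·f  ** P2@[48:48]
pos 49 'c': at 0 ·f
pos 50 'e': at 7  ** P2@[50:50]
pos 51 'e': at 7 ·f  ** P2@[51:51]
pos 52 'a': at 8  ** P1@[51:52]
pos 53 'b': at 1 ·f
pos 54 'a': at 2
pos 55 'e': at 3  ** P2@[55:55]
pos 56 'c': at 4
pos 57 'd': at 5
pos 58 'c': at 6  ** P0@[53:58],P3@[57:58]
pos 59 'b': at 1 ·f
pos 60 'b': at 1 ·f
pos 61 'a': at 2
pos 62 'e': at 3  ** P2@[62:62]
pos 63 'c': at 4
pos 64 'd': at 5
pos 65 'c': at 6  ** P0@[60:65],P3@[64:65]

All matches (sorted): [[2,3],[3,2],[4,1],[7,2],[10,0],[10,3],[12,3],[14,2],[15,1],[16,2],[17,1],[19,2],[23,2],[26,0],[26,3],[27,2],[30,2],[33,0],[33,3],[35,3],[39,2],[42,0],[42,3],[48,2],[50,2],[51,2],[52,1],[55,2],[58,0],[58,3],[62,2],[65,0],[65,3]]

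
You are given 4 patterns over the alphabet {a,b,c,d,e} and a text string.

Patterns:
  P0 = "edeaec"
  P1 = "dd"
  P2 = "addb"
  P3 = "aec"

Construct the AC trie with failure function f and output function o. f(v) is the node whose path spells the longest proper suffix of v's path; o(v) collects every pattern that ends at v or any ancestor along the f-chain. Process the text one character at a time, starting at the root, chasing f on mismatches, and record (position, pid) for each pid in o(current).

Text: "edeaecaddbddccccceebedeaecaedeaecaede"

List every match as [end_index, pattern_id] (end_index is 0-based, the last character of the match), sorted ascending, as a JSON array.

Construct AC machine:
Trie nodes:
  n0 'ε': a→9 d→7 e→1
  n1 'e': d→2
  n2 'ed': e→3
  n3 'ede': a→4
  n4 'edea': e→5
  n5 'edeae': c→6
  n6 'edeaec': ·  [P0 ends]
  n7 'd': d→8
  n8 'dd': ·  [P1 ends]
  n9 'a': d→10 e→13
  n10 'ad': d→11
  n11 'add': b→12
  n12 'addb': ·  [P2 ends]
  n13 'ae': c→14
  n14 'aec': ·  [P3 ends]

Failure links (BFS by depth):
  n1('e'): parent n0 fail=0; on 'e' 0 → fail=0;  out ∅∪∅=∅
  n7('d'): parent n0 fail=0; on 'd' 0 → fail=0;  out ∅∪∅=∅
  n9('a'): parent n0 fail=0; on 'a' 0 → fail=0;  out ∅∪∅=∅
  n2('ed'): parent n1 fail=0; on 'd' 0 → fail=7;  out ∅∪∅=∅
  n8('dd'): parent n7 fail=0; on 'd' 0 → fail=7;  out {1}∪∅={1}
  n10('ad'): parent n9 fail=0; on 'd' 0 → fail=7;  out ∅∪∅=∅
  n13('ae'): parent n9 fail=0; on 'e' 0 → fail=1;  out ∅∪∅=∅
  n3('ede'): parent n2 fail=7; on 'e' 7→0 → fail=1;  out ∅∪∅=∅
  n11('add'): parent n10 fail=7; on 'd' 7 → fail=8;  out ∅∪{1}={1}
  n14('aec'): parent n13 fail=1; on 'c' 1→0 → fail=0;  out {3}∪∅={3}
  n4('edea'): parent n3 fail=1; on 'a' 1→0 → fail=9;  out ∅∪∅=∅
  n12('addb'): parent n11 fail=8; on 'b' 8→7→0 → fail=0;  out {2}∪∅={2}
  n5('edeae'): parent n4 fail=9; on 'e' 9 → fail=13;  out ∅∪∅=∅
  n6('edeaec'): parent n5 fail=13; on 'c' 13 → fail=14;  out {0}∪{3}={0,3}

Scan:
[0] read 'e'  n0⇒n1
[1] read 'd'  n1⇒n2
[2] read 'e'  n2⇒n3
[3] read 'a'  n3⇒n4
[4] read 'e'  n4⇒n5
[5] read 'c'  n5⇒n6  emit P0@[0:5],P3@[3:5]
[6] read 'a'  n6⇒n9 ·f
[7] read 'd'  n9⇒n10
[8] read 'd'  n10⇒n11  emit P1@[7:8]
[9] read 'b'  n11⇒n12  emit P2@[6:9]
[10] read 'd'  n12⇒n7 ·f
[11] read 'd'  n7⇒n8  emit P1@[10:11]
[12] read 'c'  n8⇒n0 ·f
[13] read 'c'  n0⇒n0
[14] read 'c'  n0⇒n0
[15] read 'c'  n0⇒n0
[16] read 'c'  n0⇒n0
[17] read 'e'  n0⇒n1
[18] read 'e'  n1⇒n1 ·f
[19] read 'b'  n1⇒n0 ·f
[20] read 'e'  n0⇒n1
[21] read 'd'  n1⇒n2
[22] read 'e'  n2⇒n3
[23] read 'a'  n3⇒n4
[24] read 'e'  n4⇒n5
[25] read 'c'  n5⇒n6  emit P0@[20:25],P3@[23:25]
[26] read 'a'  n6⇒n9 ·f
[27] read 'e'  n9⇒n13
[28] read 'd'  n13⇒n2 ·f
[29] read 'e'  n2⇒n3
[30] read 'a'  n3⇒n4
[31] read 'e'  n4⇒n5
[32] read 'c'  n5⇒n6  emit P0@[27:32],P3@[30:32]
[33] read 'a'  n6⇒n9 ·f
[34] read 'e'  n9⇒n13
[35] read 'd'  n13⇒n2 ·f
[36] read 'e'  n2⇒n3

Matches: [[5,0],[5,3],[8,1],[9,2],[11,1],[25,0],[25,3],[32,0],[32,3]]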